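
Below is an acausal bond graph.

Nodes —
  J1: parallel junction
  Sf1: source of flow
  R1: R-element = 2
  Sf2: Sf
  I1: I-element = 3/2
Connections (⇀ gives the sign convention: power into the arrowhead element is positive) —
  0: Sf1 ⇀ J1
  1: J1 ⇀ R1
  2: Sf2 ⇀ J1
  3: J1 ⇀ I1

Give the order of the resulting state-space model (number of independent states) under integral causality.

1  (I1 all integral)

bond 0 →Sf1  (Sf1 (Sf) sets flow on bond)
bond 2 →Sf2  (Sf2: flow source, stroke at near end)
bond 3 →I1  (prefer integral on I1)
bond 1 →J1  (J1 needs exactly one e-in)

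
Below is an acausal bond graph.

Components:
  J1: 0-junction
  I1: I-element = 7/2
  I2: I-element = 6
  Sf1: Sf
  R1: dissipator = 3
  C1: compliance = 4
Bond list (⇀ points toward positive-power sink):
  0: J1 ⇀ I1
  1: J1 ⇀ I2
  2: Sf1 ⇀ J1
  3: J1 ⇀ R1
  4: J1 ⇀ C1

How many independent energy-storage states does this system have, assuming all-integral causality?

3  (C1, I1, I2 all integral)

#2 →Sf1  (Sf1 (Sf) sets flow on bond)
#0 →I1  (I1 integral (f out))
#1 →I2  (I2: I, integral causality)
#4 →J1  (C1 integral (e out))
#3 →R1  (common-e at J1 fixed by 4)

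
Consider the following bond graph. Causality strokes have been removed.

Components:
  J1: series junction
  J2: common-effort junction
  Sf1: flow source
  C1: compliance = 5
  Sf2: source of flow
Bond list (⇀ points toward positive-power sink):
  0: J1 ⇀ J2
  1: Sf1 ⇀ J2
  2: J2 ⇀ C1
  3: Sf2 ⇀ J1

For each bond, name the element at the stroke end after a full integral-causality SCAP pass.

#1 |Sf1  (Sf1: flow source, stroke at near end)
#3 |Sf2  (Sf2: flow source, stroke at near end)
#0 |J1  (common-f at J1 fixed by 3)
#2 |J2  (closing 0-jn rule on J2)

b0 →J1
b1 →Sf1
b2 →J2
b3 →Sf2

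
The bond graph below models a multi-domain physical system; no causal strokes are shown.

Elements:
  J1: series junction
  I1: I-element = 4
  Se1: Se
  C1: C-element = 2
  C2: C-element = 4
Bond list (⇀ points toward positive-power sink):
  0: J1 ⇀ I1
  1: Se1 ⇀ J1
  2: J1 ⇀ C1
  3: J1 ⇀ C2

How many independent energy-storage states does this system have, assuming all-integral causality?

b1 |J1  (Se1 fixes effort; stroke away)
b0 |I1  (I1 integral (f out))
b2 |J1  (common-f at J1 fixed by 0)
b3 |J1  (J1: bond 0 brought flow, rest push out)

3  (C1, C2, I1 all integral)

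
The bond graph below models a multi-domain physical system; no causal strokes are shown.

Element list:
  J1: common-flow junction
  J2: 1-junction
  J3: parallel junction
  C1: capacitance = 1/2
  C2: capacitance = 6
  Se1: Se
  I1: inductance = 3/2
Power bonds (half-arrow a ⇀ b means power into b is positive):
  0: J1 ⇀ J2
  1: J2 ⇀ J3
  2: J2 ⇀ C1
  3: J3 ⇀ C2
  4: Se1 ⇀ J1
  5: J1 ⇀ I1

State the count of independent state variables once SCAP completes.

3  (C1, C2, I1 all integral)

#4 →J1  (Se1 (Se) sets effort on bond)
#2 →J2  (C1 integral (e out))
#3 →J3  (C2 integral (e out))
#1 →J2  (common-e at J3 fixed by 3)
#0 →J1  (only one flow-in slot at J2)
#5 →I1  (only one flow-in slot at J1)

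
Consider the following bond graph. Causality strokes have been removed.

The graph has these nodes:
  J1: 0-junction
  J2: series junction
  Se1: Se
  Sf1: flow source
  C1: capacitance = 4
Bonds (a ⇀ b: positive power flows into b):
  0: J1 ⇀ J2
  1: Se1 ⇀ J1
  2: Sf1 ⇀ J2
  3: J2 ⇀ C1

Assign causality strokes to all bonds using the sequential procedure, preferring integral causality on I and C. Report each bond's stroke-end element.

#0 stroke→J2
#1 stroke→J1
#2 stroke→Sf1
#3 stroke→J2

#1 stroke→J1  (source Se1 imposes e)
#2 stroke→Sf1  (Sf1 (Sf) sets flow on bond)
#0 stroke→J2  (J1 effort already set via bond 1)
#3 stroke→J2  (1-jn J2 has f-setter on 2)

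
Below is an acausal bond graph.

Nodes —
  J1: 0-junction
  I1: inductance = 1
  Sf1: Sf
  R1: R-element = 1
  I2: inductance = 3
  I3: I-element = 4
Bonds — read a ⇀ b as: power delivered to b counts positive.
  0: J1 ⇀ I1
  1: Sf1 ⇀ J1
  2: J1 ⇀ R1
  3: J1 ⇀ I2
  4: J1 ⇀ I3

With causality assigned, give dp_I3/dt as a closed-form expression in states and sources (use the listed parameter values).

β1 →Sf1  (Sf1 fixes flow; stroke at Sf1)
β0 →I1  (prefer integral on I1)
β3 →I2  (I2 integral (f out))
β4 →I3  (I3: I, integral causality)
β2 →J1  (only one effort-in slot at J1)

dp_I3/dt = F_Sf1 - p_I1 - p_I2/3 - p_I3/4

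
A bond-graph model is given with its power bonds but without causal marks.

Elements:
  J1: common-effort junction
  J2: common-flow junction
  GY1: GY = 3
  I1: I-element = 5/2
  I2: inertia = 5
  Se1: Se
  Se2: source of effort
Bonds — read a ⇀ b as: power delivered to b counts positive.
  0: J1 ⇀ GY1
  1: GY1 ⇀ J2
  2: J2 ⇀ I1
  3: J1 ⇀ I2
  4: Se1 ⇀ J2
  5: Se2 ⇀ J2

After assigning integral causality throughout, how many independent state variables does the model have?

2  (I1, I2 all integral)

b4 →J2  (source Se1 imposes e)
b5 →J2  (Se2 fixes effort; stroke away)
b2 →I1  (I1: I, integral causality)
b1 →J2  (J2 flow already set via bond 2)
b0 →J1  (GY1 both-in/both-out from 1)
b3 →I2  (J1 effort already set via bond 0)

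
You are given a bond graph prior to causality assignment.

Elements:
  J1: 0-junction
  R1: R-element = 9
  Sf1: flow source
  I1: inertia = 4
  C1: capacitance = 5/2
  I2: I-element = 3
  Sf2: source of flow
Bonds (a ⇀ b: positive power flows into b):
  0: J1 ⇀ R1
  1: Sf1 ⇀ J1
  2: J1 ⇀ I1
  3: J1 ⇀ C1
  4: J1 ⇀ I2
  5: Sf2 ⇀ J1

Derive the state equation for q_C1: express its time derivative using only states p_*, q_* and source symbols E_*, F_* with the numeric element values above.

dq_C1/dt = F_Sf1 + F_Sf2 - p_I1/4 - p_I2/3 - 2*q_C1/45

b1 stroke at Sf1  (source Sf1 imposes f)
b5 stroke at Sf2  (Sf2 fixes flow; stroke at Sf2)
b2 stroke at I1  (prefer integral on I1)
b3 stroke at J1  (C1 integral (e out))
b0 stroke at R1  (J1: bond 3 brought effort, rest push out)
b4 stroke at I2  (J1 effort already set via bond 3)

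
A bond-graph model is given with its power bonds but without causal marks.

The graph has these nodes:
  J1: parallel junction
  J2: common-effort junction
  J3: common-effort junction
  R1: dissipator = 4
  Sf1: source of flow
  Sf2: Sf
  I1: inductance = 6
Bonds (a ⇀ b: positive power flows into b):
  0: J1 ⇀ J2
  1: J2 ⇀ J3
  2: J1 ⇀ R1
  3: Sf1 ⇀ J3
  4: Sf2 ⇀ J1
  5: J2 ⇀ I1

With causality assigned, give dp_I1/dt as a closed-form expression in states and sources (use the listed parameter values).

β3 stroke at Sf1  (Sf1: flow source, stroke at near end)
β4 stroke at Sf2  (source Sf2 imposes f)
β1 stroke at J3  (closing 0-jn rule on J3)
β5 stroke at I1  (I1 outputs flow p/I1)
β0 stroke at J2  (closing 0-jn rule on J2)
β2 stroke at J1  (only one effort-in slot at J1)

dp_I1/dt = 4*F_Sf1 + 4*F_Sf2 - 2*p_I1/3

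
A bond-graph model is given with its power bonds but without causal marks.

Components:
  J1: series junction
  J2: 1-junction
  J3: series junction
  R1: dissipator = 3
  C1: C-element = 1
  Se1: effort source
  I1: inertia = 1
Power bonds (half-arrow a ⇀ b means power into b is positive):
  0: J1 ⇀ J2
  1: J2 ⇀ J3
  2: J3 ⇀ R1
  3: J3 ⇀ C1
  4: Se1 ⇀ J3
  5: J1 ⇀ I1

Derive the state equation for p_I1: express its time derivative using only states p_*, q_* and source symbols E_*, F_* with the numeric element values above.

bond 4 stroke→J3  (Se1: effort source, stroke at far end)
bond 3 stroke→J3  (C1 outputs effort q/C1)
bond 5 stroke→I1  (I1 integral (f out))
bond 0 stroke→J1  (1-jn J1 has f-setter on 5)
bond 1 stroke→J2  (common-f at J2 fixed by 0)
bond 2 stroke→J3  (1-jn J3 has f-setter on 1)

dp_I1/dt = E_Se1 - 3*p_I1 - q_C1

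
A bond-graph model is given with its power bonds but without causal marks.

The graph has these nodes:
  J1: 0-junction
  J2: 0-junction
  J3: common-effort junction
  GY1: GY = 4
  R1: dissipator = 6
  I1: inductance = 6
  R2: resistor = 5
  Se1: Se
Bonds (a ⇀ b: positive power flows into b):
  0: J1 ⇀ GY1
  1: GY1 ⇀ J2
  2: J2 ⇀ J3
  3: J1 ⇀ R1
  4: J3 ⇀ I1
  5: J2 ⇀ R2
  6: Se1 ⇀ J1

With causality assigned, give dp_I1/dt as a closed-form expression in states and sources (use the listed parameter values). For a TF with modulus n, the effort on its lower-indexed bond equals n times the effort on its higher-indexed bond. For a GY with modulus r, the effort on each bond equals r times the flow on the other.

dp_I1/dt = 5*E_Se1/4 - 5*p_I1/6

#6 stroke→J1  (Se1 fixes effort; stroke away)
#0 stroke→GY1  (J1 effort already set via bond 6)
#3 stroke→R1  (0-jn J1 has e-setter on 6)
#1 stroke→GY1  (through GY1, causality inverts; strokes same side of GY1)
#4 stroke→I1  (I1 integral (f out))
#2 stroke→J3  (J3 needs exactly one e-in)
#5 stroke→J2  (closing 0-jn rule on J2)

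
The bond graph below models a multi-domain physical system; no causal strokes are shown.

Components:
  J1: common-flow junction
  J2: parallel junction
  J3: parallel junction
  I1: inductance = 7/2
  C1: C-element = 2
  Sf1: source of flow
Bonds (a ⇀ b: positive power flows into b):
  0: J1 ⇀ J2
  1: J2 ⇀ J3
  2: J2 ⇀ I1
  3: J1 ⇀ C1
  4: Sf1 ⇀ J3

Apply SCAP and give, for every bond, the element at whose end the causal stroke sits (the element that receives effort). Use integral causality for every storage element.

β0 stroke at J2
β1 stroke at J3
β2 stroke at I1
β3 stroke at J1
β4 stroke at Sf1

#4 →Sf1  (Sf1 fixes flow; stroke at Sf1)
#1 →J3  (J3 needs exactly one e-in)
#2 →I1  (prefer integral on I1)
#0 →J2  (closing 0-jn rule on J2)
#3 →J1  (1-jn J1 has f-setter on 0)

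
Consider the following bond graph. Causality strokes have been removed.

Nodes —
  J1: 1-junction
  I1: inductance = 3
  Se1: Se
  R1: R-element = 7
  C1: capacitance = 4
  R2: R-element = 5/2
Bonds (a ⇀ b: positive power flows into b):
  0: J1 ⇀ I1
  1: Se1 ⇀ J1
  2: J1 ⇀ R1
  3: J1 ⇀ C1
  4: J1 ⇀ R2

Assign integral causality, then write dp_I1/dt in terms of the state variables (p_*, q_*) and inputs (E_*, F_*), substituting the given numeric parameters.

b1 stroke→J1  (Se1 fixes effort; stroke away)
b0 stroke→I1  (I1 outputs flow p/I1)
b2 stroke→J1  (common-f at J1 fixed by 0)
b3 stroke→J1  (1-jn J1 has f-setter on 0)
b4 stroke→J1  (common-f at J1 fixed by 0)

dp_I1/dt = E_Se1 - 19*p_I1/6 - q_C1/4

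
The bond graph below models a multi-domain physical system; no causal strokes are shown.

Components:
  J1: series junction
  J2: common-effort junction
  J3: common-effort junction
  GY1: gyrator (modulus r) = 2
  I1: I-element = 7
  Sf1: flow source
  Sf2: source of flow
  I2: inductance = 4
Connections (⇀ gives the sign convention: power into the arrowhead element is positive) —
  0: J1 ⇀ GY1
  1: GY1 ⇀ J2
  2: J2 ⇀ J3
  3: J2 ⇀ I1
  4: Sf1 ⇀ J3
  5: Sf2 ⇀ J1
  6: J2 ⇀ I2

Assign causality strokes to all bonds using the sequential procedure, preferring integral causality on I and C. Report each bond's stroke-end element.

b0 →J1
b1 →J2
b2 →J3
b3 →I1
b4 →Sf1
b5 →Sf2
b6 →I2

#4 |Sf1  (Sf1 fixes flow; stroke at Sf1)
#5 |Sf2  (source Sf2 imposes f)
#0 |J1  (J1 flow already set via bond 5)
#2 |J3  (only one effort-in slot at J3)
#1 |J2  (GY1: gyrator matches bond 0)
#3 |I1  (J2 effort already set via bond 1)
#6 |I2  (J2: bond 1 brought effort, rest push out)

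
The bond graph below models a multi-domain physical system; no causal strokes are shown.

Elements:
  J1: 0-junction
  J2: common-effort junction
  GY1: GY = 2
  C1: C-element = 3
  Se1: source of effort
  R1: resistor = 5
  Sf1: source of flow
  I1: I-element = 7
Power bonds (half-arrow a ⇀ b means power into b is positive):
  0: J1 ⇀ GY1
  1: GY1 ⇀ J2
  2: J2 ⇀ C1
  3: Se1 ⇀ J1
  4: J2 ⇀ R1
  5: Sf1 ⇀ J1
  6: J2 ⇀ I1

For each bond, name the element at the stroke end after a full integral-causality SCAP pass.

#0 stroke→GY1
#1 stroke→GY1
#2 stroke→J2
#3 stroke→J1
#4 stroke→R1
#5 stroke→Sf1
#6 stroke→I1

b3 stroke→J1  (Se1 (Se) sets effort on bond)
b5 stroke→Sf1  (Sf1: flow source, stroke at near end)
b0 stroke→GY1  (J1: bond 3 brought effort, rest push out)
b1 stroke→GY1  (through GY1, causality inverts; strokes same side of GY1)
b2 stroke→J2  (prefer integral on C1)
b4 stroke→R1  (common-e at J2 fixed by 2)
b6 stroke→I1  (J2 effort already set via bond 2)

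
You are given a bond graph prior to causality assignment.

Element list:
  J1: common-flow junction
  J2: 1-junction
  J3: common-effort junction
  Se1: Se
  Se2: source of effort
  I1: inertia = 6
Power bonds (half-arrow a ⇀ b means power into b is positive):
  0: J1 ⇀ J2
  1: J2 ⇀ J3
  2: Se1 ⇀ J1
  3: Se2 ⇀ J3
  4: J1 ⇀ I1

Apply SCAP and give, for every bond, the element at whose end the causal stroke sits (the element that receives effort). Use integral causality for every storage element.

b2 stroke→J1  (Se1: effort source, stroke at far end)
b3 stroke→J3  (Se2 fixes effort; stroke away)
b1 stroke→J2  (J3 effort already set via bond 3)
b0 stroke→J1  (closing 1-jn rule on J2)
b4 stroke→I1  (closing 1-jn rule on J1)

β0 →J1
β1 →J2
β2 →J1
β3 →J3
β4 →I1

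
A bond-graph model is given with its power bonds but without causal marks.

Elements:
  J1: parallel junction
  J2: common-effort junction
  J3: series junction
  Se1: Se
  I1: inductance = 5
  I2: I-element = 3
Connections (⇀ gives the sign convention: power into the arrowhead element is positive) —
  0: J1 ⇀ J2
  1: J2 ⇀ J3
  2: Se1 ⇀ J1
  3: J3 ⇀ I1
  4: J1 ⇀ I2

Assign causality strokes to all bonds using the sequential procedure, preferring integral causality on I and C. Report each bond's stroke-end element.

bond 0 →J2
bond 1 →J3
bond 2 →J1
bond 3 →I1
bond 4 →I2

β2 stroke at J1  (Se1 fixes effort; stroke away)
β0 stroke at J2  (J1: bond 2 brought effort, rest push out)
β4 stroke at I2  (J1: bond 2 brought effort, rest push out)
β1 stroke at J3  (common-e at J2 fixed by 0)
β3 stroke at I1  (J3 needs exactly one f-in)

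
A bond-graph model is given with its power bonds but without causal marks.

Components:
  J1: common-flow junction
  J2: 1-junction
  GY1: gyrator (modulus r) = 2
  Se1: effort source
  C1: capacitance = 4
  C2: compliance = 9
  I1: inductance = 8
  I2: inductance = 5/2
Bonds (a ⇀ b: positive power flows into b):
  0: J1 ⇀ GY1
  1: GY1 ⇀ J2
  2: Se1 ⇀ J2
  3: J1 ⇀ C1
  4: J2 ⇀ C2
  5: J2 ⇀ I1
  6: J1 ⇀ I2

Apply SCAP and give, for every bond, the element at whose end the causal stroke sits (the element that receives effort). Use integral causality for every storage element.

β2 stroke at J2  (source Se1 imposes e)
β3 stroke at J1  (C1 outputs effort q/C1)
β4 stroke at J2  (C2 outputs effort q/C2)
β5 stroke at I1  (I1 integral (f out))
β1 stroke at J2  (J2: bond 5 brought flow, rest push out)
β0 stroke at J1  (GY1 both-in/both-out from 1)
β6 stroke at I2  (closing 1-jn rule on J1)

b0 |J1
b1 |J2
b2 |J2
b3 |J1
b4 |J2
b5 |I1
b6 |I2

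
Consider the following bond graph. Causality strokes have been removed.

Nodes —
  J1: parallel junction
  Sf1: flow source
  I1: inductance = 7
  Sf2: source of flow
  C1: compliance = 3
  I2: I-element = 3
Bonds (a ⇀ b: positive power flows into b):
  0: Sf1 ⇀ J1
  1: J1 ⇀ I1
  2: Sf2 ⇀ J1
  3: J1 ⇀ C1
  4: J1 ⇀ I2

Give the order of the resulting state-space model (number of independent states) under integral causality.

β0 stroke at Sf1  (source Sf1 imposes f)
β2 stroke at Sf2  (Sf2: flow source, stroke at near end)
β1 stroke at I1  (I1: I, integral causality)
β3 stroke at J1  (C1: C, integral causality)
β4 stroke at I2  (common-e at J1 fixed by 3)

3  (C1, I1, I2 all integral)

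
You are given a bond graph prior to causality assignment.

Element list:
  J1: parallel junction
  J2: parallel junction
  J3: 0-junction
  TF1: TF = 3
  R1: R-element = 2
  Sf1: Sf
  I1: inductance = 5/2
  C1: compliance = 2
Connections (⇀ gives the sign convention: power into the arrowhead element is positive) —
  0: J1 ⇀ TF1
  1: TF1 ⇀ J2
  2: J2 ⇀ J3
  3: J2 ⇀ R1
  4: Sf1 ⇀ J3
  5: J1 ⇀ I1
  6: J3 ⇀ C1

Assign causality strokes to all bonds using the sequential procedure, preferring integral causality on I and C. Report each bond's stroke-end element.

β4 |Sf1  (source Sf1 imposes f)
β5 |I1  (I1: I, integral causality)
β0 |J1  (J1 needs exactly one e-in)
β1 |TF1  (TF TF1: opposite of bond 0)
β6 |J3  (prefer integral on C1)
β2 |J2  (J3: bond 6 brought effort, rest push out)
β3 |R1  (J2: bond 2 brought effort, rest push out)

β0 stroke at J1
β1 stroke at TF1
β2 stroke at J2
β3 stroke at R1
β4 stroke at Sf1
β5 stroke at I1
β6 stroke at J3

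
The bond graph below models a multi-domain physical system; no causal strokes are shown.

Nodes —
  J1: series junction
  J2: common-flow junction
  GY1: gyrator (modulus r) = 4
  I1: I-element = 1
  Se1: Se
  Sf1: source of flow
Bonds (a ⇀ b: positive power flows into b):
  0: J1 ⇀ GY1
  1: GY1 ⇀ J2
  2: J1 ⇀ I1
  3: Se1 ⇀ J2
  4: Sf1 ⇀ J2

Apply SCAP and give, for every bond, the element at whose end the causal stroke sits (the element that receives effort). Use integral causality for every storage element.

#0 stroke at J1
#1 stroke at J2
#2 stroke at I1
#3 stroke at J2
#4 stroke at Sf1

b3 stroke at J2  (Se1 fixes effort; stroke away)
b4 stroke at Sf1  (Sf1 fixes flow; stroke at Sf1)
b1 stroke at J2  (1-jn J2 has f-setter on 4)
b0 stroke at J1  (GY1 both-in/both-out from 1)
b2 stroke at I1  (J1: last free bond brings flow in)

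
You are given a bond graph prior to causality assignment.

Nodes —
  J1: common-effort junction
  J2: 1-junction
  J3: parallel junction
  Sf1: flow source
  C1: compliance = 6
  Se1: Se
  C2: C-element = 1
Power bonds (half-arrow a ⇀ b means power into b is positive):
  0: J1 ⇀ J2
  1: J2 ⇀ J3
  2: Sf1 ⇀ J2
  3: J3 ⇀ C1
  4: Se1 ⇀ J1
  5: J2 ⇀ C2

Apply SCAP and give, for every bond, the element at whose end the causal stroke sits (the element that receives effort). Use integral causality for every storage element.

bond 2 |Sf1  (Sf1 fixes flow; stroke at Sf1)
bond 4 |J1  (source Se1 imposes e)
bond 0 |J2  (common-e at J1 fixed by 4)
bond 1 |J2  (1-jn J2 has f-setter on 2)
bond 5 |J2  (1-jn J2 has f-setter on 2)
bond 3 |J3  (J3 needs exactly one e-in)

bond 0 →J2
bond 1 →J2
bond 2 →Sf1
bond 3 →J3
bond 4 →J1
bond 5 →J2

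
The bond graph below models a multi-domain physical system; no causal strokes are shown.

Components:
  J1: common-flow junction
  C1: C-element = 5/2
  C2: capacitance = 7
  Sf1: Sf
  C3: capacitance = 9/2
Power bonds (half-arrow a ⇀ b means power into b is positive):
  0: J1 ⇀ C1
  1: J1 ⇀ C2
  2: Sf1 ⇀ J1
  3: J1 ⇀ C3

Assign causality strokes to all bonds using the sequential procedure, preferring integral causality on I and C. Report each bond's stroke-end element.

b0 stroke→J1
b1 stroke→J1
b2 stroke→Sf1
b3 stroke→J1

β2 stroke at Sf1  (Sf1: flow source, stroke at near end)
β0 stroke at J1  (J1: bond 2 brought flow, rest push out)
β1 stroke at J1  (J1: bond 2 brought flow, rest push out)
β3 stroke at J1  (common-f at J1 fixed by 2)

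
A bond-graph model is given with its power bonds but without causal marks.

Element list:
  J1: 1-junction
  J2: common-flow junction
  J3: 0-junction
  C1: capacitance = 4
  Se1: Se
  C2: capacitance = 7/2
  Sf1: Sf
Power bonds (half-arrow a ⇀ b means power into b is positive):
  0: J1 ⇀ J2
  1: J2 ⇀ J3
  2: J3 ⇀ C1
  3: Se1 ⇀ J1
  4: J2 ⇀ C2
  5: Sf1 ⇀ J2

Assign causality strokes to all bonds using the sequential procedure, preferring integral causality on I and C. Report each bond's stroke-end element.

b3 →J1  (Se1 fixes effort; stroke away)
b5 →Sf1  (source Sf1 imposes f)
b0 →J2  (J1: last free bond brings flow in)
b1 →J2  (1-jn J2 has f-setter on 5)
b4 →J2  (common-f at J2 fixed by 5)
b2 →J3  (J3: last free bond brings effort in)

β0 |J2
β1 |J2
β2 |J3
β3 |J1
β4 |J2
β5 |Sf1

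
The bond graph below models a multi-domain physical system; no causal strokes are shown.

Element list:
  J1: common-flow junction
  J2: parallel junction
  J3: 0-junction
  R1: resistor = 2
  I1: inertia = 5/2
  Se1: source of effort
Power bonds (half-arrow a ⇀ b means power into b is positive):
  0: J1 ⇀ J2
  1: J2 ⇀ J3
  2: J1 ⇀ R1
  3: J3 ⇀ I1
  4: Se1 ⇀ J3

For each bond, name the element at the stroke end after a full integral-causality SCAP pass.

#0 |J1
#1 |J2
#2 |R1
#3 |I1
#4 |J3

bond 4 |J3  (Se1: effort source, stroke at far end)
bond 1 |J2  (J3 effort already set via bond 4)
bond 3 |I1  (0-jn J3 has e-setter on 4)
bond 0 |J1  (J2 effort already set via bond 1)
bond 2 |R1  (closing 1-jn rule on J1)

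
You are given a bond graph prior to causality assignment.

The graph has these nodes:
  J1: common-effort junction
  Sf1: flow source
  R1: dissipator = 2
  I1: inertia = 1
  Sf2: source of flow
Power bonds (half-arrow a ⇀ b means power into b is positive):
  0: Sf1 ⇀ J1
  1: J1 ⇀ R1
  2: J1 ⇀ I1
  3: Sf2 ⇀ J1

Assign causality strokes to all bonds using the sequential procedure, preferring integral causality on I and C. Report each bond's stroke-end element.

β0 stroke→Sf1
β1 stroke→J1
β2 stroke→I1
β3 stroke→Sf2

#0 |Sf1  (Sf1: flow source, stroke at near end)
#3 |Sf2  (source Sf2 imposes f)
#2 |I1  (I1 integral (f out))
#1 |J1  (J1: last free bond brings effort in)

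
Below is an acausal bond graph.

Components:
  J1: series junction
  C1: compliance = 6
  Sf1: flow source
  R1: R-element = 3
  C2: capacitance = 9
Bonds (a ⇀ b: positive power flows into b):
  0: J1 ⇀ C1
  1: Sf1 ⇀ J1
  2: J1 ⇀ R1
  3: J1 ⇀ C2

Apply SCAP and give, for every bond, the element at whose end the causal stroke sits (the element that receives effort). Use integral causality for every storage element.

b1 |Sf1  (Sf1: flow source, stroke at near end)
b0 |J1  (1-jn J1 has f-setter on 1)
b2 |J1  (common-f at J1 fixed by 1)
b3 |J1  (common-f at J1 fixed by 1)

b0 →J1
b1 →Sf1
b2 →J1
b3 →J1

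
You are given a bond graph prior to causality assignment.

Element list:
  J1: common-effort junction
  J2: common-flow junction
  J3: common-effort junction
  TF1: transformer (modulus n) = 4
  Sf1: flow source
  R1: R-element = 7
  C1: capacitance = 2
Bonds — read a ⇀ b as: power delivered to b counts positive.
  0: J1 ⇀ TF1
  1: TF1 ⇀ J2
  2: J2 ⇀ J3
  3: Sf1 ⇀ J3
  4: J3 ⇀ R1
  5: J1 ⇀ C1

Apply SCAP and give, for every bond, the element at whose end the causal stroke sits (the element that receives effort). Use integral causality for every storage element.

β0 stroke→TF1
β1 stroke→J2
β2 stroke→J3
β3 stroke→Sf1
β4 stroke→R1
β5 stroke→J1

β3 stroke at Sf1  (Sf1: flow source, stroke at near end)
β5 stroke at J1  (prefer integral on C1)
β0 stroke at TF1  (J1 effort already set via bond 5)
β1 stroke at J2  (TF1: transformer flips bond 0)
β2 stroke at J3  (J2: last free bond brings flow in)
β4 stroke at R1  (J3 effort already set via bond 2)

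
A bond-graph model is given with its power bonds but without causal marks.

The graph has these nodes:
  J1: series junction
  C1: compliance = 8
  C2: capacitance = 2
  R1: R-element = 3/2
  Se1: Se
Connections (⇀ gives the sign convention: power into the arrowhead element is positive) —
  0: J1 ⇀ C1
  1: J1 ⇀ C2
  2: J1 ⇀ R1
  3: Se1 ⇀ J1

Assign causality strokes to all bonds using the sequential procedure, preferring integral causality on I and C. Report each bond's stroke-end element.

b3 stroke→J1  (Se1 (Se) sets effort on bond)
b0 stroke→J1  (C1: C, integral causality)
b1 stroke→J1  (C2 outputs effort q/C2)
b2 stroke→R1  (closing 1-jn rule on J1)

b0 stroke→J1
b1 stroke→J1
b2 stroke→R1
b3 stroke→J1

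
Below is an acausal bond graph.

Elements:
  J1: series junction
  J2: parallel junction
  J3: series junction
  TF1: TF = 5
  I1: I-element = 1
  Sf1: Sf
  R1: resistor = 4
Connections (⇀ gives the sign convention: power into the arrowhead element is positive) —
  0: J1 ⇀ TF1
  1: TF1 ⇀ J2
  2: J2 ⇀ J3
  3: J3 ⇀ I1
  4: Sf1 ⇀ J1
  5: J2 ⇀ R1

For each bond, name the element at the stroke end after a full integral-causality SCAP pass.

#0 stroke→J1
#1 stroke→TF1
#2 stroke→J3
#3 stroke→I1
#4 stroke→Sf1
#5 stroke→J2

#4 |Sf1  (Sf1 (Sf) sets flow on bond)
#0 |J1  (1-jn J1 has f-setter on 4)
#1 |TF1  (through TF1, causality passes straight; one stroke at TF1)
#3 |I1  (I1 integral (f out))
#2 |J3  (J3: bond 3 brought flow, rest push out)
#5 |J2  (closing 0-jn rule on J2)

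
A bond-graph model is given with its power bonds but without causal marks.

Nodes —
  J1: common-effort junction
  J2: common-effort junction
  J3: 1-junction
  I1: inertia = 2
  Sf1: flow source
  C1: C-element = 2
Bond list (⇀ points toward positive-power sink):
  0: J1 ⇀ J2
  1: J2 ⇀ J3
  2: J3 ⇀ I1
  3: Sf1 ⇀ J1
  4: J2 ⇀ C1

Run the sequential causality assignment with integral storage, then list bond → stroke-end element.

bond 0 →J1
bond 1 →J3
bond 2 →I1
bond 3 →Sf1
bond 4 →J2

#3 stroke at Sf1  (Sf1: flow source, stroke at near end)
#0 stroke at J1  (J1: last free bond brings effort in)
#2 stroke at I1  (I1 outputs flow p/I1)
#1 stroke at J3  (1-jn J3 has f-setter on 2)
#4 stroke at J2  (closing 0-jn rule on J2)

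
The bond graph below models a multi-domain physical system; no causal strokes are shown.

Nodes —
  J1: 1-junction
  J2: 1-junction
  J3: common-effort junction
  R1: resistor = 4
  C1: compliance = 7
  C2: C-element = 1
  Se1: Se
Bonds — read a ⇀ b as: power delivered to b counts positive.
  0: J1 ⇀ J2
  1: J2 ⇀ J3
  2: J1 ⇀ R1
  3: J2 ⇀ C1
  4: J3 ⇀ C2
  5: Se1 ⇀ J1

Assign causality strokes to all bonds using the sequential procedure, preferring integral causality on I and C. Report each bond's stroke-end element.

β0 stroke→J1
β1 stroke→J2
β2 stroke→R1
β3 stroke→J2
β4 stroke→J3
β5 stroke→J1

b5 |J1  (Se1: effort source, stroke at far end)
b3 |J2  (prefer integral on C1)
b4 |J3  (prefer integral on C2)
b1 |J2  (J3 effort already set via bond 4)
b0 |J1  (only one flow-in slot at J2)
b2 |R1  (closing 1-jn rule on J1)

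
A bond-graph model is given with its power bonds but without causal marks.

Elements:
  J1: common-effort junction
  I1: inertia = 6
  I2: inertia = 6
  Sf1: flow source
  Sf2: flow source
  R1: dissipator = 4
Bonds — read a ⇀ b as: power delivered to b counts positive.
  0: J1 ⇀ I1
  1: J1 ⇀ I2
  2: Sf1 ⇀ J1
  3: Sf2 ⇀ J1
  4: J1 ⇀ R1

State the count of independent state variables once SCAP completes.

bond 2 |Sf1  (Sf1 (Sf) sets flow on bond)
bond 3 |Sf2  (Sf2: flow source, stroke at near end)
bond 0 |I1  (prefer integral on I1)
bond 1 |I2  (prefer integral on I2)
bond 4 |J1  (J1 needs exactly one e-in)

2  (I1, I2 all integral)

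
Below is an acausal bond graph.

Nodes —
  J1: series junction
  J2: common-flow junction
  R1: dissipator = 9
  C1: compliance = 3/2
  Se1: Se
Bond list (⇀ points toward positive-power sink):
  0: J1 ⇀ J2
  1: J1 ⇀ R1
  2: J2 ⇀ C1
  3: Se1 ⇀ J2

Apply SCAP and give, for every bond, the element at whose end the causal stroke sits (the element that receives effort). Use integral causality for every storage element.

β0 |J1
β1 |R1
β2 |J2
β3 |J2

bond 3 |J2  (Se1 fixes effort; stroke away)
bond 2 |J2  (prefer integral on C1)
bond 0 |J1  (J2: last free bond brings flow in)
bond 1 |R1  (J1 needs exactly one f-in)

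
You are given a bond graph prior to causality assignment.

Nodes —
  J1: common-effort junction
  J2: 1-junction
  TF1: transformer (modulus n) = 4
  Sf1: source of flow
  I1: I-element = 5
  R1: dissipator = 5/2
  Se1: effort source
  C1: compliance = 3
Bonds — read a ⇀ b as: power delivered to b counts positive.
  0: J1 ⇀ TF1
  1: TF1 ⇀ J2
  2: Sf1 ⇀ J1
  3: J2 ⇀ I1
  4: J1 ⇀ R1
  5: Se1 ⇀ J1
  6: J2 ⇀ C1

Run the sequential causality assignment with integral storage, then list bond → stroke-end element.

bond 2 stroke→Sf1  (source Sf1 imposes f)
bond 5 stroke→J1  (Se1 fixes effort; stroke away)
bond 0 stroke→TF1  (0-jn J1 has e-setter on 5)
bond 4 stroke→R1  (common-e at J1 fixed by 5)
bond 1 stroke→J2  (through TF1, causality passes straight; one stroke at TF1)
bond 3 stroke→I1  (I1 outputs flow p/I1)
bond 6 stroke→J2  (1-jn J2 has f-setter on 3)

bond 0 |TF1
bond 1 |J2
bond 2 |Sf1
bond 3 |I1
bond 4 |R1
bond 5 |J1
bond 6 |J2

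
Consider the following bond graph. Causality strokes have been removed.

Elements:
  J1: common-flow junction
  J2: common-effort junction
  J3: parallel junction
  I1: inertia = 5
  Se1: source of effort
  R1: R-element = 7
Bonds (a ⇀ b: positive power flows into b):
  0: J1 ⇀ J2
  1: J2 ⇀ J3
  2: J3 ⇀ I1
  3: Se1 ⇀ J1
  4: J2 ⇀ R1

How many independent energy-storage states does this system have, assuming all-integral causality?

b3 |J1  (Se1 (Se) sets effort on bond)
b0 |J2  (J1: last free bond brings flow in)
b1 |J3  (0-jn J2 has e-setter on 0)
b4 |R1  (J2: bond 0 brought effort, rest push out)
b2 |I1  (0-jn J3 has e-setter on 1)

1  (I1 all integral)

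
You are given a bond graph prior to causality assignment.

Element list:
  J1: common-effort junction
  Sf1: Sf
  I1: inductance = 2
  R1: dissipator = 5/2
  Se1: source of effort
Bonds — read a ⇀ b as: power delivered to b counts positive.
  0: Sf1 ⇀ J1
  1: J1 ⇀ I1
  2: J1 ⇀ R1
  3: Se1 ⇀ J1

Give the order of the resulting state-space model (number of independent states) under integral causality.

1  (I1 all integral)

b0 |Sf1  (Sf1 fixes flow; stroke at Sf1)
b3 |J1  (Se1 fixes effort; stroke away)
b1 |I1  (J1 effort already set via bond 3)
b2 |R1  (J1: bond 3 brought effort, rest push out)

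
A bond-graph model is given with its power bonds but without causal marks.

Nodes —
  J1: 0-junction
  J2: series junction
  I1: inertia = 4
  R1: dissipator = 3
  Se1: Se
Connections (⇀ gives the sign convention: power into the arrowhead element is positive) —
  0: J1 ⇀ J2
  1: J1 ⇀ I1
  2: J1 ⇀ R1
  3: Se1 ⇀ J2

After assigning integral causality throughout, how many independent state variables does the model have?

1  (I1 all integral)

#3 →J2  (Se1: effort source, stroke at far end)
#0 →J1  (closing 1-jn rule on J2)
#1 →I1  (J1: bond 0 brought effort, rest push out)
#2 →R1  (0-jn J1 has e-setter on 0)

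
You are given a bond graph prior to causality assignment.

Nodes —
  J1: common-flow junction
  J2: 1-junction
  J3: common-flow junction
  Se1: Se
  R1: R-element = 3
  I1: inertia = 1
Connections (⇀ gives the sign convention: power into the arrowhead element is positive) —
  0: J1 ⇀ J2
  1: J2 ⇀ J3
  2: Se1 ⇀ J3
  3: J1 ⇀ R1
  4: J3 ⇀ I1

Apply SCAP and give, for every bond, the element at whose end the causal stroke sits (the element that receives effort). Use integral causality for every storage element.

b2 stroke→J3  (Se1 (Se) sets effort on bond)
b4 stroke→I1  (prefer integral on I1)
b1 stroke→J3  (1-jn J3 has f-setter on 4)
b0 stroke→J2  (1-jn J2 has f-setter on 1)
b3 stroke→J1  (J1 flow already set via bond 0)

#0 →J2
#1 →J3
#2 →J3
#3 →J1
#4 →I1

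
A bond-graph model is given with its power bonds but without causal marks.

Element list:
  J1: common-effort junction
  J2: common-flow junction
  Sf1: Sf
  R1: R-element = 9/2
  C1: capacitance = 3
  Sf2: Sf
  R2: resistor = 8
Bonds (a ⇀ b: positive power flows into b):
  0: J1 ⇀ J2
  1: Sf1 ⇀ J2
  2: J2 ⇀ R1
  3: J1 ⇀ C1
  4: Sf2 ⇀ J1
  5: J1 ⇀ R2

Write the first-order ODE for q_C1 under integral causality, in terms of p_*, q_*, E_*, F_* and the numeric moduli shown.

dq_C1/dt = -F_Sf1 + F_Sf2 - q_C1/24

bond 1 →Sf1  (source Sf1 imposes f)
bond 4 →Sf2  (Sf2 fixes flow; stroke at Sf2)
bond 0 →J2  (common-f at J2 fixed by 1)
bond 2 →J2  (J2: bond 1 brought flow, rest push out)
bond 3 →J1  (C1: C, integral causality)
bond 5 →R2  (J1: bond 3 brought effort, rest push out)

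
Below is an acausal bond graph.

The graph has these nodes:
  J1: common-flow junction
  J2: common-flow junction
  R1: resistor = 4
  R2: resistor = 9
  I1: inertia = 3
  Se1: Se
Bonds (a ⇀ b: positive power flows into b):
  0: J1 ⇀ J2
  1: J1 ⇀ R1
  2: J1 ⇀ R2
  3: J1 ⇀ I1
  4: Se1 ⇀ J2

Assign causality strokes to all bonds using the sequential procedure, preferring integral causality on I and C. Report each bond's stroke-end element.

bond 0 |J1
bond 1 |J1
bond 2 |J1
bond 3 |I1
bond 4 |J2

b4 stroke→J2  (Se1 (Se) sets effort on bond)
b0 stroke→J1  (only one flow-in slot at J2)
b3 stroke→I1  (I1 outputs flow p/I1)
b1 stroke→J1  (common-f at J1 fixed by 3)
b2 stroke→J1  (common-f at J1 fixed by 3)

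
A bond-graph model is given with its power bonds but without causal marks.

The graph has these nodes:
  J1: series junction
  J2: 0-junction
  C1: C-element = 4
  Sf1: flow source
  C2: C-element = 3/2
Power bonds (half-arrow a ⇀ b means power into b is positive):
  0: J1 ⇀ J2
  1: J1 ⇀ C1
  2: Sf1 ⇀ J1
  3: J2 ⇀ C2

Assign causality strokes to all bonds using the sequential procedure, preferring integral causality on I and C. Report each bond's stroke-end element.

b2 →Sf1  (Sf1 (Sf) sets flow on bond)
b0 →J1  (J1 flow already set via bond 2)
b1 →J1  (J1 flow already set via bond 2)
b3 →J2  (closing 0-jn rule on J2)

#0 |J1
#1 |J1
#2 |Sf1
#3 |J2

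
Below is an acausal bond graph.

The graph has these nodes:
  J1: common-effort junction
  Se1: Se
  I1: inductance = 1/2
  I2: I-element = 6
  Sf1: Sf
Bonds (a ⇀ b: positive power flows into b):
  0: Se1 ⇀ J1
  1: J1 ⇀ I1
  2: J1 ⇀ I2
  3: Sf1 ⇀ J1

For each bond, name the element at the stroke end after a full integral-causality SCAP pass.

#0 stroke→J1
#1 stroke→I1
#2 stroke→I2
#3 stroke→Sf1

#0 →J1  (Se1 (Se) sets effort on bond)
#3 →Sf1  (Sf1 (Sf) sets flow on bond)
#1 →I1  (common-e at J1 fixed by 0)
#2 →I2  (0-jn J1 has e-setter on 0)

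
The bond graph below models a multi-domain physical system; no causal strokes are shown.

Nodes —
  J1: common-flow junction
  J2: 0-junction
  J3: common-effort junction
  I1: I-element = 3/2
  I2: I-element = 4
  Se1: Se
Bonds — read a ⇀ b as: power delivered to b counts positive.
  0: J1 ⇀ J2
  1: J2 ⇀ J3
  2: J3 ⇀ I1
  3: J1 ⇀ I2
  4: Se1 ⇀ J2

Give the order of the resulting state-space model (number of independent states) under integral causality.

β4 stroke at J2  (source Se1 imposes e)
β0 stroke at J1  (common-e at J2 fixed by 4)
β1 stroke at J3  (J2: bond 4 brought effort, rest push out)
β2 stroke at I1  (0-jn J3 has e-setter on 1)
β3 stroke at I2  (only one flow-in slot at J1)

2  (I1, I2 all integral)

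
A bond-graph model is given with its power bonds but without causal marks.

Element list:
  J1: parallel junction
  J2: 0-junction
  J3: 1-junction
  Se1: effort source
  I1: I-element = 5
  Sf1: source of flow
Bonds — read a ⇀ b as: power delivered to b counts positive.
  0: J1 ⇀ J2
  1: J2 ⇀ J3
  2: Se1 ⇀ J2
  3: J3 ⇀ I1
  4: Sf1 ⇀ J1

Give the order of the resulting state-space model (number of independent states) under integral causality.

1  (I1 all integral)

b2 stroke→J2  (source Se1 imposes e)
b4 stroke→Sf1  (source Sf1 imposes f)
b0 stroke→J1  (only one effort-in slot at J1)
b1 stroke→J3  (J2 effort already set via bond 2)
b3 stroke→I1  (J3 needs exactly one f-in)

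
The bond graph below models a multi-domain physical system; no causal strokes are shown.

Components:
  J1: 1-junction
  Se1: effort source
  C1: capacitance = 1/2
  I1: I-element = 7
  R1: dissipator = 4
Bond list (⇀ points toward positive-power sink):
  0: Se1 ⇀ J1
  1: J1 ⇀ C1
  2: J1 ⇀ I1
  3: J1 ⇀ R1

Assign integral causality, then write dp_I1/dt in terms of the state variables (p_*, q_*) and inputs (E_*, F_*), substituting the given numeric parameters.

dp_I1/dt = E_Se1 - 4*p_I1/7 - 2*q_C1

#0 |J1  (Se1 (Se) sets effort on bond)
#1 |J1  (C1: C, integral causality)
#2 |I1  (prefer integral on I1)
#3 |J1  (1-jn J1 has f-setter on 2)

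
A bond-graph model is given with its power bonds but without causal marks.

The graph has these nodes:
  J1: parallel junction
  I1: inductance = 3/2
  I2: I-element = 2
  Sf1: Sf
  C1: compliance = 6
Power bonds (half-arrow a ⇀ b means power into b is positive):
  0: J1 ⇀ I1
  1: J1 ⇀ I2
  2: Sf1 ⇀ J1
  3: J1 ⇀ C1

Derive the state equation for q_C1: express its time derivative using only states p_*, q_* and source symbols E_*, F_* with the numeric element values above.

b2 |Sf1  (Sf1 (Sf) sets flow on bond)
b0 |I1  (I1 outputs flow p/I1)
b1 |I2  (I2 outputs flow p/I2)
b3 |J1  (closing 0-jn rule on J1)

dq_C1/dt = F_Sf1 - 2*p_I1/3 - p_I2/2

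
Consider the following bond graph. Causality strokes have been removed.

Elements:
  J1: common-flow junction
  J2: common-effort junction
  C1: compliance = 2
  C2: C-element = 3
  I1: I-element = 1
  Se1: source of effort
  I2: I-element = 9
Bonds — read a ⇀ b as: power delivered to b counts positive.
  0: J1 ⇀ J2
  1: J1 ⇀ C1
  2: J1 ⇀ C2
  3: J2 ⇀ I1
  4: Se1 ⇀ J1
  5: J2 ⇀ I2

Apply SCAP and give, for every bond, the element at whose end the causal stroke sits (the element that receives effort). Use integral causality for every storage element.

b0 stroke→J2
b1 stroke→J1
b2 stroke→J1
b3 stroke→I1
b4 stroke→J1
b5 stroke→I2

bond 4 |J1  (Se1 (Se) sets effort on bond)
bond 1 |J1  (C1 outputs effort q/C1)
bond 2 |J1  (C2 integral (e out))
bond 0 |J2  (only one flow-in slot at J1)
bond 3 |I1  (J2 effort already set via bond 0)
bond 5 |I2  (J2 effort already set via bond 0)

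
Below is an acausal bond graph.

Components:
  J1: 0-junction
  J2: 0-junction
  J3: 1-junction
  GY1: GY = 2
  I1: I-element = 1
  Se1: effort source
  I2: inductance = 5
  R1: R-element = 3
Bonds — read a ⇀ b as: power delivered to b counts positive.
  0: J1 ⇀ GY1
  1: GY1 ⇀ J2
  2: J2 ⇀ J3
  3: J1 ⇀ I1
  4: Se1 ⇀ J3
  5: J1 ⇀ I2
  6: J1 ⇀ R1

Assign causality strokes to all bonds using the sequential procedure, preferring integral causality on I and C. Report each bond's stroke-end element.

β0 stroke→GY1
β1 stroke→GY1
β2 stroke→J2
β3 stroke→I1
β4 stroke→J3
β5 stroke→I2
β6 stroke→J1

b4 →J3  (source Se1 imposes e)
b2 →J2  (closing 1-jn rule on J3)
b1 →GY1  (common-e at J2 fixed by 2)
b0 →GY1  (GY GY1: same side as bond 1)
b3 →I1  (prefer integral on I1)
b5 →I2  (prefer integral on I2)
b6 →J1  (J1: last free bond brings effort in)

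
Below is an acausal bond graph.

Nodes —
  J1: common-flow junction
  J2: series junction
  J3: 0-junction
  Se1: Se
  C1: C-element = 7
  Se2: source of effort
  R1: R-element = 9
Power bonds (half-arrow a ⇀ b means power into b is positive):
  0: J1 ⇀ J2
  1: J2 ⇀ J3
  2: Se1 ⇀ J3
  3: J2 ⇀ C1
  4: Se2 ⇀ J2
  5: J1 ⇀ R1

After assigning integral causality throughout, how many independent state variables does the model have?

1  (C1 all integral)

bond 2 |J3  (Se1: effort source, stroke at far end)
bond 4 |J2  (Se2 fixes effort; stroke away)
bond 1 |J2  (J3: bond 2 brought effort, rest push out)
bond 3 |J2  (C1 outputs effort q/C1)
bond 0 |J1  (closing 1-jn rule on J2)
bond 5 |R1  (J1 needs exactly one f-in)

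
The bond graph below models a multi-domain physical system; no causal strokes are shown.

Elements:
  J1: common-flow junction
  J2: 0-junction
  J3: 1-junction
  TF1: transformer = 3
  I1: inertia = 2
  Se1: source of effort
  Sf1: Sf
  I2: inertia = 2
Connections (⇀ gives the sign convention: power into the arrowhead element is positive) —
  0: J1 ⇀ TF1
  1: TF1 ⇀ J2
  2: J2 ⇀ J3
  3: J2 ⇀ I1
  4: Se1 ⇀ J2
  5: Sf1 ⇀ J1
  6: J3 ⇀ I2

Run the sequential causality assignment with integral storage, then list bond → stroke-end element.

β0 |J1
β1 |TF1
β2 |J3
β3 |I1
β4 |J2
β5 |Sf1
β6 |I2

b4 stroke→J2  (Se1 (Se) sets effort on bond)
b5 stroke→Sf1  (source Sf1 imposes f)
b0 stroke→J1  (common-f at J1 fixed by 5)
b1 stroke→TF1  (J2: bond 4 brought effort, rest push out)
b2 stroke→J3  (J2 effort already set via bond 4)
b3 stroke→I1  (0-jn J2 has e-setter on 4)
b6 stroke→I2  (J3: last free bond brings flow in)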